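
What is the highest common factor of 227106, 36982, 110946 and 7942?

22

gcd(227106, 36982): 227106 = 6·36982 + 5214; 36982 = 7·5214 + 484; 5214 = 10·484 + 374; 484 = 1·374 + 110; 374 = 3·110 + 44; 110 = 2·44 + 22; 44 = 2·22 + 0 → 22
gcd(22, 110946): 110946 = 5043·22 + 0 → 22
gcd(22, 7942): 7942 = 361·22 + 0 → 22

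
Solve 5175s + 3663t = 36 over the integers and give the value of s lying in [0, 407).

Reduce mod 3663: 5175s ≡ 36 (mod 3663). With g = gcd(5175, 3663) = 9 dividing 36, divide through: 575s ≡ 4 (mod 407).
Since gcd(575, 407) = 1, s ≡ 4·(575)⁻¹ ≡ 126 (mod 407). Smallest non-negative: 126.

126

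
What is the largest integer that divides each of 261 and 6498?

9

Euclid: 6498 = 24·261 + 234; 261 = 1·234 + 27; 234 = 8·27 + 18; 27 = 1·18 + 9; 18 = 2·9 + 0. Last nonzero remainder: 9.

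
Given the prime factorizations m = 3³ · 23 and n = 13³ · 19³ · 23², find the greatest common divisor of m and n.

min exponent per shared prime: 23 = 23

23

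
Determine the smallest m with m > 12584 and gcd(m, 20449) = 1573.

Multiples of 1573 above 12584: 1573·9, 1573·10, … . Need the cofactor coprime to 20449/1573 = 13.
Checking s = 9, 10, … the first with gcd(s, 13) = 1 is s = 9, giving 14157.

14157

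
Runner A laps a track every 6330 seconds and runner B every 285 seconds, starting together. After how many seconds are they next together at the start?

120270

6330 = 2 · 3 · 5 · 211; 285 = 3 · 5 · 19
max exponents: 2 · 3 · 5 · 19 · 211 = 120270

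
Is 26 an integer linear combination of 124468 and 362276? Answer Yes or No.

No

gcd(124468, 362276): 362276 = 2·124468 + 113340; 124468 = 1·113340 + 11128; 113340 = 10·11128 + 2060; 11128 = 5·2060 + 828; 2060 = 2·828 + 404; 828 = 2·404 + 20; 404 = 20·20 + 4; 20 = 5·4 + 0 → 4
4 does not divide 26, so a solution does not exist.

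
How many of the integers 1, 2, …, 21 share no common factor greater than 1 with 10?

Prime factors of 10: 2, 5. Count integers ≤ 21 divisible by none of them.
By inclusion–exclusion: 21 − ⌊21/2⌋ − ⌊21/5⌋ + ⌊21/10⌋ = 9.

9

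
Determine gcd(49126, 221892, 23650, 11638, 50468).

gcd(49126, 221892): 221892 = 4·49126 + 25388; 49126 = 1·25388 + 23738; 25388 = 1·23738 + 1650; 23738 = 14·1650 + 638; 1650 = 2·638 + 374; 638 = 1·374 + 264; 374 = 1·264 + 110; 264 = 2·110 + 44; 110 = 2·44 + 22; 44 = 2·22 + 0 → 22
gcd(22, 23650): 23650 = 1075·22 + 0 → 22
gcd(22, 11638): 11638 = 529·22 + 0 → 22
gcd(22, 50468): 50468 = 2294·22 + 0 → 22

22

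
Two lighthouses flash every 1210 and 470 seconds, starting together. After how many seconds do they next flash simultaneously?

1210 = 2 · 5 · 11²; 470 = 2 · 5 · 47
max exponents: 2 · 5 · 11² · 47 = 56870

56870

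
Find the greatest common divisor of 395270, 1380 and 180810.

gcd(395270, 1380): 395270 = 286·1380 + 590; 1380 = 2·590 + 200; 590 = 2·200 + 190; 200 = 1·190 + 10; 190 = 19·10 + 0 → 10
gcd(10, 180810): 180810 = 18081·10 + 0 → 10

10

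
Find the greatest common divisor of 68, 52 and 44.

4

gcd(68, 52): 68 = 1·52 + 16; 52 = 3·16 + 4; 16 = 4·4 + 0 → 4
gcd(4, 44): 44 = 11·4 + 0 → 4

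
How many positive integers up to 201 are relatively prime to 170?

170 = 2·5·17. Inclusion–exclusion on these primes:
201 − ⌊201/2⌋ − ⌊201/5⌋ − ⌊201/17⌋ + ⌊201/10⌋ + ⌊201/34⌋ + ⌊201/85⌋ − ⌊201/170⌋ = 76

76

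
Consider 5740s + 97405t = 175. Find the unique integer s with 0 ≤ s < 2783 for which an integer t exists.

17

Euclid: 97405 = 16·5740 + 5565; 5740 = 1·5565 + 175; 5565 = 31·175 + 140; 175 = 1·140 + 35; 140 = 4·35 + 0 → gcd = 35; 175 = 35·5.
Back-substitution yields 5740·(560) + 97405·(-33) = 35, so one solution is s = 560·5 = 2800, t = -33·5 = -165.
Solutions in s differ by 97405/35 = 2783; the one in [0, 2783) is 2800 mod 2783 = 17.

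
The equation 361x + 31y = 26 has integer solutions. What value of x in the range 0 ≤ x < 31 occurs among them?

gcd(361, 31) = 1 (Euclid: 361 = 11·31 + 20; 31 = 1·20 + 11; 20 = 1·11 + 9; 11 = 1·9 + 2; 9 = 4·2 + 1; 2 = 2·1 + 0), and 1 | 26.
Extended Euclid: 361·(14) + 31·(-163) = 1. Scale by 26: x₀ = 364.
General solution x = x₀ + 31t; reducing mod 31 gives x = 23 (and y = -267).

23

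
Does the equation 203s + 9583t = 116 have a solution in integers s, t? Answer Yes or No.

No

By Bézout, 203s + 9583t = 116 has integer solutions iff gcd(203, 9583) | 116.
Euclid: 9583 = 47·203 + 42; 203 = 4·42 + 35; 42 = 1·35 + 7; 35 = 5·7 + 0. gcd = 7; 116 mod 7 = 4. No.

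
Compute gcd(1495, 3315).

65

Euclid: 3315 = 2·1495 + 325; 1495 = 4·325 + 195; 325 = 1·195 + 130; 195 = 1·130 + 65; 130 = 2·65 + 0. Last nonzero remainder: 65.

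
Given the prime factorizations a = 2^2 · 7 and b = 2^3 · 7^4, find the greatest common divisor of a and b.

28

min exponent per shared prime: 2^2 · 7 = 28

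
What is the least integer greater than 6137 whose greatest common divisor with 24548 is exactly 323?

6783

Multiples of 323 above 6137: 323·20, 323·21, … . Need the cofactor coprime to 24548/323 = 76.
Checking s = 20, 21, … the first with gcd(s, 76) = 1 is s = 21, giving 6783.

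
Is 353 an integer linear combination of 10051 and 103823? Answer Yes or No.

Yes

gcd(10051, 103823): 103823 = 10·10051 + 3313; 10051 = 3·3313 + 112; 3313 = 29·112 + 65; 112 = 1·65 + 47; 65 = 1·47 + 18; 47 = 2·18 + 11; 18 = 1·11 + 7; 11 = 1·7 + 4; 7 = 1·4 + 3; 4 = 1·3 + 1; 3 = 3·1 + 0 → 1
1 divides 353, so a solution exists.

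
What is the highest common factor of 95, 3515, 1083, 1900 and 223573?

gcd(95, 3515): 3515 = 37·95 + 0 → 95
gcd(95, 1083): 1083 = 11·95 + 38; 95 = 2·38 + 19; 38 = 2·19 + 0 → 19
gcd(19, 1900): 1900 = 100·19 + 0 → 19
gcd(19, 223573): 223573 = 11767·19 + 0 → 19

19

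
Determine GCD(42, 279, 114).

gcd(42, 279): 279 = 6·42 + 27; 42 = 1·27 + 15; 27 = 1·15 + 12; 15 = 1·12 + 3; 12 = 4·3 + 0 → 3
gcd(3, 114): 114 = 38·3 + 0 → 3

3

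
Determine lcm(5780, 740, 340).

5780 = 2² · 5 · 17²; 740 = 2² · 5 · 37; 340 = 2² · 5 · 17
lcm takes max exponent of each prime: 2² · 5 · 17² · 37 = 213860

213860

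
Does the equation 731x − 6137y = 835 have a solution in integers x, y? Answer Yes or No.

No

By Bézout, 731x − 6137y = 835 has integer solutions iff gcd(731, 6137) | 835.
Euclid: 6137 = 8·731 + 289; 731 = 2·289 + 153; 289 = 1·153 + 136; 153 = 1·136 + 17; 136 = 8·17 + 0. gcd = 17; 835 mod 17 = 2. No.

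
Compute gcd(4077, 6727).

Euclid: 6727 = 1·4077 + 2650; 4077 = 1·2650 + 1427; 2650 = 1·1427 + 1223; 1427 = 1·1223 + 204; 1223 = 5·204 + 203; 204 = 1·203 + 1; 203 = 203·1 + 0. Last nonzero remainder: 1.

1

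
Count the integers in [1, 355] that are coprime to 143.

298

Prime factors of 143: 11, 13. Count integers ≤ 355 divisible by none of them.
By inclusion–exclusion: 355 − ⌊355/11⌋ − ⌊355/13⌋ + ⌊355/143⌋ = 298.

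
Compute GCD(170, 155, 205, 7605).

170 = 2 · 5 · 17; 155 = 5 · 31; 205 = 5 · 41; 7605 = 3² · 5 · 13²
gcd takes min exponent of each prime: 5 = 5

5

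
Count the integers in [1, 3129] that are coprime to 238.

Prime factors of 238: 2, 7, 17. Count integers ≤ 3129 divisible by none of them.
By inclusion–exclusion: 3129 − ⌊3129/2⌋ − ⌊3129/7⌋ − ⌊3129/17⌋ + ⌊3129/14⌋ + ⌊3129/34⌋ + ⌊3129/119⌋ − ⌊3129/238⌋ = 1262.

1262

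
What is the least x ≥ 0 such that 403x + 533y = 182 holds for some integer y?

15

Reduce mod 533: 403x ≡ 182 (mod 533). With g = gcd(403, 533) = 13 dividing 182, divide through: 31x ≡ 14 (mod 41).
Since gcd(31, 41) = 1, x ≡ 14·(31)⁻¹ ≡ 15 (mod 41). Smallest non-negative: 15.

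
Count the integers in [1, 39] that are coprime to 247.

34

247 = 13·19. Inclusion–exclusion on these primes:
39 − ⌊39/13⌋ − ⌊39/19⌋ + ⌊39/247⌋ = 34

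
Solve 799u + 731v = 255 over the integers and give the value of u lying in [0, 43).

Reduce mod 731: 799u ≡ 255 (mod 731). With g = gcd(799, 731) = 17 dividing 255, divide through: 47u ≡ 15 (mod 43).
Since gcd(47, 43) = 1, u ≡ 15·(47)⁻¹ ≡ 36 (mod 43). Smallest non-negative: 36.

36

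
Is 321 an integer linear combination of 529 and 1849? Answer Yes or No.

Yes

By Bézout, 529u + 1849v = 321 has integer solutions iff gcd(529, 1849) | 321.
Euclid: 1849 = 3·529 + 262; 529 = 2·262 + 5; 262 = 52·5 + 2; 5 = 2·2 + 1; 2 = 2·1 + 0. gcd = 1; 321 mod 1 = 0. Yes.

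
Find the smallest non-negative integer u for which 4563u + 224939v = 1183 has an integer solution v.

789

Reduce mod 224939: 4563u ≡ 1183 (mod 224939). With g = gcd(4563, 224939) = 169 dividing 1183, divide through: 27u ≡ 7 (mod 1331).
Since gcd(27, 1331) = 1, u ≡ 7·(27)⁻¹ ≡ 789 (mod 1331). Smallest non-negative: 789.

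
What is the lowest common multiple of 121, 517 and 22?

121 = 11²; 517 = 11 · 47; 22 = 2 · 11
lcm takes max exponent of each prime: 2 · 11² · 47 = 11374

11374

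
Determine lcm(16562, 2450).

414050

16562 = 2 · 7² · 13²; 2450 = 2 · 5² · 7²
max exponents: 2 · 5² · 7² · 13² = 414050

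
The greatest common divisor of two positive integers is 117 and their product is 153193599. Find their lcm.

For any two positive integers, gcd × lcm equals their product. Hence lcm = 153193599 / 117 = 1309347.

1309347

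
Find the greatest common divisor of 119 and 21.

7

Euclid: 119 = 5·21 + 14; 21 = 1·14 + 7; 14 = 2·7 + 0. Last nonzero remainder: 7.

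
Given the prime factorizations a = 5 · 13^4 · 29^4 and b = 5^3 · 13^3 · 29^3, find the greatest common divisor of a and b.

min exponent per shared prime: 5 · 13^3 · 29^3 = 267913165

267913165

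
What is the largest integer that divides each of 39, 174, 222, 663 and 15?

39 = 3 · 13; 174 = 2 · 3 · 29; 222 = 2 · 3 · 37; 663 = 3 · 13 · 17; 15 = 3 · 5
gcd takes min exponent of each prime: 3 = 3

3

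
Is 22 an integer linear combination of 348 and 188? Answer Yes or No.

No

gcd(348, 188): 348 = 1·188 + 160; 188 = 1·160 + 28; 160 = 5·28 + 20; 28 = 1·20 + 8; 20 = 2·8 + 4; 8 = 2·4 + 0 → 4
4 does not divide 22, so a solution does not exist.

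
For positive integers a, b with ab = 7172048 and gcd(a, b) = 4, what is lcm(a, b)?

1793012

For any two positive integers, gcd × lcm equals their product. Hence lcm = 7172048 / 4 = 1793012.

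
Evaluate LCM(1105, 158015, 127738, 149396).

2374649420

1105 = 5 · 13 · 17; 158015 = 5 · 11 · 13² · 17; 127738 = 2 · 13 · 17³; 149396 = 2² · 13³ · 17
lcm takes max exponent of each prime: 2² · 5 · 11 · 13³ · 17³ = 2374649420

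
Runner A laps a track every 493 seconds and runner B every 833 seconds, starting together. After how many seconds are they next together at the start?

24157

493 = 17 · 29; 833 = 7² · 17
max exponents: 7² · 17 · 29 = 24157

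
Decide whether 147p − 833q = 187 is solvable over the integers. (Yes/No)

No

gcd(147, 833): 833 = 5·147 + 98; 147 = 1·98 + 49; 98 = 2·49 + 0 → 49
49 does not divide 187, so a solution does not exist.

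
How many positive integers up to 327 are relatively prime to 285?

164

Prime factors of 285: 3, 5, 19. Count integers ≤ 327 divisible by none of them.
By inclusion–exclusion: 327 − ⌊327/3⌋ − ⌊327/5⌋ − ⌊327/19⌋ + ⌊327/15⌋ + ⌊327/57⌋ + ⌊327/95⌋ − ⌊327/285⌋ = 164.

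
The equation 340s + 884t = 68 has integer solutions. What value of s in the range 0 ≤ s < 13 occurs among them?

8

gcd(340, 884) = 68 (Euclid: 884 = 2·340 + 204; 340 = 1·204 + 136; 204 = 1·136 + 68; 136 = 2·68 + 0), and 68 | 68.
Extended Euclid: 340·(-5) + 884·(2) = 68. Scale by 1: s₀ = -5.
General solution s = s₀ + 13k; reducing mod 13 gives s = 8 (and t = -3).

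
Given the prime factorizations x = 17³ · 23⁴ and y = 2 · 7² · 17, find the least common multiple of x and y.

max exponent per prime: 2 · 7² · 17³ · 23⁴ = 134736165634

134736165634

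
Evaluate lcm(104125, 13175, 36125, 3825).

493864875

lcm(104125, 13175) = 104125·13175/gcd = 1371846875/425 = 3227875
lcm(3227875, 36125) = 3227875·36125/gcd = 116606984375/2125 = 54873875
lcm(54873875, 3825) = 54873875·3825/gcd = 209892571875/425 = 493864875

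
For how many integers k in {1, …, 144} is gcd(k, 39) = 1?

88

39 = 3·13. Inclusion–exclusion on these primes:
144 − ⌊144/3⌋ − ⌊144/13⌋ + ⌊144/39⌋ = 88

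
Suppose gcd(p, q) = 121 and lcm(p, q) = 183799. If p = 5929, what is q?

p·q = gcd·lcm = 121·183799 = 22239679, so q = 22239679/5929 = 3751.

3751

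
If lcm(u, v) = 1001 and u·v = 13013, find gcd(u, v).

From gcd × lcm = uv: gcd = 13013 / 1001 = 13.

13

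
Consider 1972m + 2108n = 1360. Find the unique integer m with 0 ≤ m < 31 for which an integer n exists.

21

Euclid: 2108 = 1·1972 + 136; 1972 = 14·136 + 68; 136 = 2·68 + 0 → gcd = 68; 1360 = 68·20.
Back-substitution yields 1972·(15) + 2108·(-14) = 68, so one solution is m = 15·20 = 300, n = -14·20 = -280.
Solutions in m differ by 2108/68 = 31; the one in [0, 31) is 300 mod 31 = 21.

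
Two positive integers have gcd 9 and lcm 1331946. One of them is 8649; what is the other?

p·q = gcd·lcm = 9·1331946 = 11987514, so q = 11987514/8649 = 1386.

1386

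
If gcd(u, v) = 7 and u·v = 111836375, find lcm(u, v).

15976625

Since gcd(u,v)·lcm(u,v) = uv, lcm = 111836375/7 = 15976625.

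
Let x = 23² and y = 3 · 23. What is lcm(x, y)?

1587

max exponent per prime: 3 · 23² = 1587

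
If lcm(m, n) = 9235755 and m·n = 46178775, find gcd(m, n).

gcd·lcm = product, so gcd = 46178775/9235755 = 5.

5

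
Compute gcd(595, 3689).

595 = 5 · 7 · 17
3689 = 7 · 17 · 31
Common: 7 · 17 = 119

119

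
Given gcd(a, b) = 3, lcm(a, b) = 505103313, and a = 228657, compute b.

6627

a·b = gcd·lcm = 3·505103313 = 1515309939, so b = 1515309939/228657 = 6627.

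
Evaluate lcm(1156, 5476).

gcd first: 5476 = 4·1156 + 852; 1156 = 1·852 + 304; 852 = 2·304 + 244; 304 = 1·244 + 60; 244 = 4·60 + 4; 60 = 15·4 + 0 → gcd = 4
lcm = 1156·5476/gcd = 6330256/4 = 1582564

1582564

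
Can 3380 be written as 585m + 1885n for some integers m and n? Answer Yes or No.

Yes

gcd(585, 1885): 1885 = 3·585 + 130; 585 = 4·130 + 65; 130 = 2·65 + 0 → 65
65 divides 3380, so a solution exists.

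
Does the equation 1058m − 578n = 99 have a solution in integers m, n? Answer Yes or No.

By Bézout, 1058m − 578n = 99 has integer solutions iff gcd(1058, 578) | 99.
Euclid: 1058 = 1·578 + 480; 578 = 1·480 + 98; 480 = 4·98 + 88; 98 = 1·88 + 10; 88 = 8·10 + 8; 10 = 1·8 + 2; 8 = 4·2 + 0. gcd = 2; 99 mod 2 = 1. No.

No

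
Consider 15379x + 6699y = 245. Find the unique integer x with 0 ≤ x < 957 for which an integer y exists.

gcd(15379, 6699) = 7 (Euclid: 15379 = 2·6699 + 1981; 6699 = 3·1981 + 756; 1981 = 2·756 + 469; 756 = 1·469 + 287; 469 = 1·287 + 182; 287 = 1·182 + 105; 182 = 1·105 + 77; 105 = 1·77 + 28; 77 = 2·28 + 21; 28 = 1·21 + 7; 21 = 3·7 + 0), and 7 | 245.
Extended Euclid: 15379·(-257) + 6699·(590) = 7. Scale by 35: x₀ = -8995.
General solution x = x₀ + 957t; reducing mod 957 gives x = 575 (and y = -1320).

575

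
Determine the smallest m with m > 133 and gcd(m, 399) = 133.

gcd(m, 399) = 133 forces 133 | m; write m = 133s. Then gcd(133s, 133·3) = 133·gcd(s, 3), so need gcd(s, 3) = 1.
133s > 133 gives s ≥ 2. The least s ≥ 2 coprime to 3 is 2, so m = 133·2 = 266.

266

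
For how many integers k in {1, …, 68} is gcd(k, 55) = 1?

50

Prime factors of 55: 5, 11. Count integers ≤ 68 divisible by none of them.
By inclusion–exclusion: 68 − ⌊68/5⌋ − ⌊68/11⌋ + ⌊68/55⌋ = 50.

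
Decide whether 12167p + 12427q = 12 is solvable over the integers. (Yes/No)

Yes

By Bézout, 12167p + 12427q = 12 has integer solutions iff gcd(12167, 12427) | 12.
Euclid: 12427 = 1·12167 + 260; 12167 = 46·260 + 207; 260 = 1·207 + 53; 207 = 3·53 + 48; 53 = 1·48 + 5; 48 = 9·5 + 3; 5 = 1·3 + 2; 3 = 1·2 + 1; 2 = 2·1 + 0. gcd = 1; 12 mod 1 = 0. Yes.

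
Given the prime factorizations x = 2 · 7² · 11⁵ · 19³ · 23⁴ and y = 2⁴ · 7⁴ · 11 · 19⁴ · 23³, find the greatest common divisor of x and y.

min exponent per shared prime: 2 · 7² · 11 · 19³ · 23³ = 89962822334

89962822334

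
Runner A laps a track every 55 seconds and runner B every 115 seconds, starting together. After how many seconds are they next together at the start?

55 = 5 · 11; 115 = 5 · 23
max exponents: 5 · 11 · 23 = 1265

1265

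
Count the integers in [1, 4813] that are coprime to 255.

2416

Prime factors of 255: 3, 5, 17. Count integers ≤ 4813 divisible by none of them.
By inclusion–exclusion: 4813 − ⌊4813/3⌋ − ⌊4813/5⌋ − ⌊4813/17⌋ + ⌊4813/15⌋ + ⌊4813/51⌋ + ⌊4813/85⌋ − ⌊4813/255⌋ = 2416.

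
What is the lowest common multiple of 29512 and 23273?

29512 = 2³ · 7 · 17 · 31; 23273 = 17 · 37²
max exponents: 2³ · 7 · 17 · 31 · 37² = 40401928

40401928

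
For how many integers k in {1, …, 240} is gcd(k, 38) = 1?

114

Prime factors of 38: 2, 19. Count integers ≤ 240 divisible by none of them.
By inclusion–exclusion: 240 − ⌊240/2⌋ − ⌊240/19⌋ + ⌊240/38⌋ = 114.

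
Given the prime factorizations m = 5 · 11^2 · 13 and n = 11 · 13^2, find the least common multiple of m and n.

max exponent per prime: 5 · 11^2 · 13^2 = 102245

102245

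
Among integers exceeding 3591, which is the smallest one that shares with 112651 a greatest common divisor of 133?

3857

Multiples of 133 above 3591: 133·28, 133·29, … . Need the cofactor coprime to 112651/133 = 847.
Checking s = 28, 29, … the first with gcd(s, 847) = 1 is s = 29, giving 3857.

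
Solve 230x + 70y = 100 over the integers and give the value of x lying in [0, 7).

5

Euclid: 230 = 3·70 + 20; 70 = 3·20 + 10; 20 = 2·10 + 0 → gcd = 10; 100 = 10·10.
Back-substitution yields 230·(-3) + 70·(10) = 10, so one solution is x = -3·10 = -30, y = 10·10 = 100.
Solutions in x differ by 70/10 = 7; the one in [0, 7) is -30 mod 7 = 5.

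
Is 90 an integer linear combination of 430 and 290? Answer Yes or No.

Yes

By Bézout, 430p − 290q = 90 has integer solutions iff gcd(430, 290) | 90.
Euclid: 430 = 1·290 + 140; 290 = 2·140 + 10; 140 = 14·10 + 0. gcd = 10; 90 mod 10 = 0. Yes.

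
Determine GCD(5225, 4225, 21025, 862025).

25

gcd(5225, 4225): 5225 = 1·4225 + 1000; 4225 = 4·1000 + 225; 1000 = 4·225 + 100; 225 = 2·100 + 25; 100 = 4·25 + 0 → 25
gcd(25, 21025): 21025 = 841·25 + 0 → 25
gcd(25, 862025): 862025 = 34481·25 + 0 → 25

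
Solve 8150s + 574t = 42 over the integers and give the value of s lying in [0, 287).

Euclid: 8150 = 14·574 + 114; 574 = 5·114 + 4; 114 = 28·4 + 2; 4 = 2·2 + 0 → gcd = 2; 42 = 2·21.
Back-substitution yields 8150·(141) + 574·(-2002) = 2, so one solution is s = 141·21 = 2961, t = -2002·21 = -42042.
Solutions in s differ by 574/2 = 287; the one in [0, 287) is 2961 mod 287 = 91.

91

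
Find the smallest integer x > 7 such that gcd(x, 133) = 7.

Multiples of 7 above 7: 7·2, 7·3, … . Need the cofactor coprime to 133/7 = 19.
Checking s = 2, 3, … the first with gcd(s, 19) = 1 is s = 2, giving 14.

14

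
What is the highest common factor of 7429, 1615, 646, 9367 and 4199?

323

gcd(7429, 1615): 7429 = 4·1615 + 969; 1615 = 1·969 + 646; 969 = 1·646 + 323; 646 = 2·323 + 0 → 323
gcd(323, 646): 646 = 2·323 + 0 → 323
gcd(323, 9367): 9367 = 29·323 + 0 → 323
gcd(323, 4199): 4199 = 13·323 + 0 → 323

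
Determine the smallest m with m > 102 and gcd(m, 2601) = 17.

Multiples of 17 above 102: 17·7, 17·8, … . Need the cofactor coprime to 2601/17 = 153.
Checking s = 7, 8, … the first with gcd(s, 153) = 1 is s = 7, giving 119.

119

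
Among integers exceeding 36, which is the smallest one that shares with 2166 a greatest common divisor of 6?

2166 = 6·361. Any k with gcd(k, 2166) = 6 is a multiple of 6, say 6s, with s coprime to 361.
Need s > 36/6, so s ≥ 7. First s ≥ 7 with gcd(s, 361) = 1 is s = 7. Thus k = 6·7 = 42.

42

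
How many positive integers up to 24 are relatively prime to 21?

14

21 = 3·7. Inclusion–exclusion on these primes:
24 − ⌊24/3⌋ − ⌊24/7⌋ + ⌊24/21⌋ = 14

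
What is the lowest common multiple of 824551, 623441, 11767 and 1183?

lcm(824551, 623441) = 824551·623441/gcd = 514058899991/20111 = 25561081
lcm(25561081, 11767) = 25561081·11767/gcd = 300777240127/287 = 1048004321
lcm(1048004321, 1183) = 1048004321·1183/gcd = 1239789111743/1183 = 1048004321

1048004321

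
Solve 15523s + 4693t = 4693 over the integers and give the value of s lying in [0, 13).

0

Euclid: 15523 = 3·4693 + 1444; 4693 = 3·1444 + 361; 1444 = 4·361 + 0 → gcd = 361; 4693 = 361·13.
Back-substitution yields 15523·(-3) + 4693·(10) = 361, so one solution is s = -3·13 = -39, t = 10·13 = 130.
Solutions in s differ by 4693/361 = 13; the one in [0, 13) is -39 mod 13 = 0.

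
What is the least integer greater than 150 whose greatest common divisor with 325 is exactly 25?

gcd(a, 325) = 25 forces 25 | a; write a = 25s. Then gcd(25s, 25·13) = 25·gcd(s, 13), so need gcd(s, 13) = 1.
25s > 150 gives s ≥ 7. The least s ≥ 7 coprime to 13 is 7, so a = 25·7 = 175.

175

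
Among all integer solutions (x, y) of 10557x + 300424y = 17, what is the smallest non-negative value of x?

13005

gcd(10557, 300424) = 17 (Euclid: 300424 = 28·10557 + 4828; 10557 = 2·4828 + 901; 4828 = 5·901 + 323; 901 = 2·323 + 255; 323 = 1·255 + 68; 255 = 3·68 + 51; 68 = 1·51 + 17; 51 = 3·17 + 0), and 17 | 17.
Extended Euclid: 10557·(-4667) + 300424·(164) = 17. Scale by 1: x₀ = -4667.
General solution x = x₀ + 17672t; reducing mod 17672 gives x = 13005 (and y = -457).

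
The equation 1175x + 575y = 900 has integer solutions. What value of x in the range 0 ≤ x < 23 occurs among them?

Reduce mod 575: 1175x ≡ 900 (mod 575). With g = gcd(1175, 575) = 25 dividing 900, divide through: 47x ≡ 36 (mod 23).
Since gcd(47, 23) = 1, x ≡ 36·(47)⁻¹ ≡ 13 (mod 23). Smallest non-negative: 13.

13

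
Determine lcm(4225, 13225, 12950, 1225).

4225 = 5² · 13²; 13225 = 5² · 23²; 12950 = 2 · 5² · 7 · 37; 1225 = 5² · 7²
lcm takes max exponent of each prime: 2 · 5² · 7² · 13² · 23² · 37 = 8104200650

8104200650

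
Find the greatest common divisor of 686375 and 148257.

Euclid: 686375 = 4·148257 + 93347; 148257 = 1·93347 + 54910; 93347 = 1·54910 + 38437; 54910 = 1·38437 + 16473; 38437 = 2·16473 + 5491; 16473 = 3·5491 + 0. Last nonzero remainder: 5491.

5491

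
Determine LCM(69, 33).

69 = 3 · 23; 33 = 3 · 11
max exponents: 3 · 11 · 23 = 759

759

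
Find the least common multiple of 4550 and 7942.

gcd first: 7942 = 1·4550 + 3392; 4550 = 1·3392 + 1158; 3392 = 2·1158 + 1076; 1158 = 1·1076 + 82; 1076 = 13·82 + 10; 82 = 8·10 + 2; 10 = 5·2 + 0 → gcd = 2
lcm = 4550·7942/gcd = 36136100/2 = 18068050

18068050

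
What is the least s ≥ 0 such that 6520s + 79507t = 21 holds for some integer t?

Reduce mod 79507: 6520s ≡ 21 (mod 79507). With g = gcd(6520, 79507) = 1 dividing 21, divide through: 6520s ≡ 21 (mod 79507).
Since gcd(6520, 79507) = 1, s ≡ 21·(6520)⁻¹ ≡ 20206 (mod 79507). Smallest non-negative: 20206.

20206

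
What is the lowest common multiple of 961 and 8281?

7958041

961 = 31²; 8281 = 7² · 13²
max exponents: 7² · 13² · 31² = 7958041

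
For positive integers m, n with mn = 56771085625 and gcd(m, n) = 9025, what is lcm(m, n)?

6290425

gcd·lcm = product, so lcm = 56771085625/9025 = 6290425.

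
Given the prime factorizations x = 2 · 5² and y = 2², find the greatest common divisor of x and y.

2

min exponent per shared prime: 2 = 2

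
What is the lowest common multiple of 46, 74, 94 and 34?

lcm(46, 74) = 46·74/gcd = 3404/2 = 1702
lcm(1702, 94) = 1702·94/gcd = 159988/2 = 79994
lcm(79994, 34) = 79994·34/gcd = 2719796/2 = 1359898

1359898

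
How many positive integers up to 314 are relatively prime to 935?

Prime factors of 935: 5, 11, 17. Count integers ≤ 314 divisible by none of them.
By inclusion–exclusion: 314 − ⌊314/5⌋ − ⌊314/11⌋ − ⌊314/17⌋ + ⌊314/55⌋ + ⌊314/85⌋ + ⌊314/187⌋ − ⌊314/935⌋ = 215.

215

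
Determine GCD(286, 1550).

2

Euclid: 1550 = 5·286 + 120; 286 = 2·120 + 46; 120 = 2·46 + 28; 46 = 1·28 + 18; 28 = 1·18 + 10; 18 = 1·10 + 8; 10 = 1·8 + 2; 8 = 4·2 + 0. Last nonzero remainder: 2.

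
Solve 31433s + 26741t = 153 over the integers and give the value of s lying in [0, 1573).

Reduce mod 26741: 31433s ≡ 153 (mod 26741). With g = gcd(31433, 26741) = 17 dividing 153, divide through: 1849s ≡ 9 (mod 1573).
Since gcd(1849, 1573) = 1, s ≡ 9·(1849)⁻¹ ≡ 1043 (mod 1573). Smallest non-negative: 1043.

1043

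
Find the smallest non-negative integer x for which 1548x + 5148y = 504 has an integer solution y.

140

Reduce mod 5148: 1548x ≡ 504 (mod 5148). With g = gcd(1548, 5148) = 36 dividing 504, divide through: 43x ≡ 14 (mod 143).
Since gcd(43, 143) = 1, x ≡ 14·(43)⁻¹ ≡ 140 (mod 143). Smallest non-negative: 140.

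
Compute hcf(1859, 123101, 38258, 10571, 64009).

11

gcd(1859, 123101): 123101 = 66·1859 + 407; 1859 = 4·407 + 231; 407 = 1·231 + 176; 231 = 1·176 + 55; 176 = 3·55 + 11; 55 = 5·11 + 0 → 11
gcd(11, 38258): 38258 = 3478·11 + 0 → 11
gcd(11, 10571): 10571 = 961·11 + 0 → 11
gcd(11, 64009): 64009 = 5819·11 + 0 → 11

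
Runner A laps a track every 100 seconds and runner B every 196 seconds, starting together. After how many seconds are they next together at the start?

4900

100 = 2² · 5²; 196 = 2² · 7²
max exponents: 2² · 5² · 7² = 4900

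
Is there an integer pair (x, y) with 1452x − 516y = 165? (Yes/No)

No

By Bézout, 1452x − 516y = 165 has integer solutions iff gcd(1452, 516) | 165.
Euclid: 1452 = 2·516 + 420; 516 = 1·420 + 96; 420 = 4·96 + 36; 96 = 2·36 + 24; 36 = 1·24 + 12; 24 = 2·12 + 0. gcd = 12; 165 mod 12 = 9. No.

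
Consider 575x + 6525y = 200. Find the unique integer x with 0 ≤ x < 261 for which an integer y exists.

250

gcd(575, 6525) = 25 (Euclid: 6525 = 11·575 + 200; 575 = 2·200 + 175; 200 = 1·175 + 25; 175 = 7·25 + 0), and 25 | 200.
Extended Euclid: 575·(-34) + 6525·(3) = 25. Scale by 8: x₀ = -272.
General solution x = x₀ + 261t; reducing mod 261 gives x = 250 (and y = -22).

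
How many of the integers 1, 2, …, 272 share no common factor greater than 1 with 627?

Prime factors of 627: 3, 11, 19. Count integers ≤ 272 divisible by none of them.
By inclusion–exclusion: 272 − ⌊272/3⌋ − ⌊272/11⌋ − ⌊272/19⌋ + ⌊272/33⌋ + ⌊272/57⌋ + ⌊272/209⌋ − ⌊272/627⌋ = 157.

157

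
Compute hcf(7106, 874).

Euclid: 7106 = 8·874 + 114; 874 = 7·114 + 76; 114 = 1·76 + 38; 76 = 2·38 + 0. Last nonzero remainder: 38.

38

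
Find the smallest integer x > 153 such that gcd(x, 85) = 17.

gcd(x, 85) = 17 forces 17 | x; write x = 17s. Then gcd(17s, 17·5) = 17·gcd(s, 5), so need gcd(s, 5) = 1.
17s > 153 gives s ≥ 10. The least s ≥ 10 coprime to 5 is 11, so x = 17·11 = 187.

187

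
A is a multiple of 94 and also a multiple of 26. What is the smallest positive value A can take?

1222

gcd first: 94 = 3·26 + 16; 26 = 1·16 + 10; 16 = 1·10 + 6; 10 = 1·6 + 4; 6 = 1·4 + 2; 4 = 2·2 + 0 → gcd = 2
lcm = 94·26/gcd = 2444/2 = 1222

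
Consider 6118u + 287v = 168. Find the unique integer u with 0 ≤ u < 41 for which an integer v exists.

Reduce mod 287: 6118u ≡ 168 (mod 287). With g = gcd(6118, 287) = 7 dividing 168, divide through: 874u ≡ 24 (mod 41).
Since gcd(874, 41) = 1, u ≡ 24·(874)⁻¹ ≡ 5 (mod 41). Smallest non-negative: 5.

5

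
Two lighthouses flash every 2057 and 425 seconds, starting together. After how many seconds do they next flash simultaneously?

51425

2057 = 11² · 17; 425 = 5² · 17
max exponents: 5² · 11² · 17 = 51425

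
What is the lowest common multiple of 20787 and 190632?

gcd first: 190632 = 9·20787 + 3549; 20787 = 5·3549 + 3042; 3549 = 1·3042 + 507; 3042 = 6·507 + 0 → gcd = 507
lcm = 20787·190632/gcd = 3962667384/507 = 7815912

7815912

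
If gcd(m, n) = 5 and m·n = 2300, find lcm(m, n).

For any two positive integers, gcd × lcm equals their product. Hence lcm = 2300 / 5 = 460.

460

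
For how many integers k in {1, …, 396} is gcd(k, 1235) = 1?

278

Prime factors of 1235: 5, 13, 19. Count integers ≤ 396 divisible by none of them.
By inclusion–exclusion: 396 − ⌊396/5⌋ − ⌊396/13⌋ − ⌊396/19⌋ + ⌊396/65⌋ + ⌊396/95⌋ + ⌊396/247⌋ − ⌊396/1235⌋ = 278.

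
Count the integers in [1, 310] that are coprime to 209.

Prime factors of 209: 11, 19. Count integers ≤ 310 divisible by none of them.
By inclusion–exclusion: 310 − ⌊310/11⌋ − ⌊310/19⌋ + ⌊310/209⌋ = 267.

267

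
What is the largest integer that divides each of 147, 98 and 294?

gcd(147, 98): 147 = 1·98 + 49; 98 = 2·49 + 0 → 49
gcd(49, 294): 294 = 6·49 + 0 → 49

49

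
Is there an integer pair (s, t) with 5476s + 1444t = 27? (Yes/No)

By Bézout, 5476s + 1444t = 27 has integer solutions iff gcd(5476, 1444) | 27.
Euclid: 5476 = 3·1444 + 1144; 1444 = 1·1144 + 300; 1144 = 3·300 + 244; 300 = 1·244 + 56; 244 = 4·56 + 20; 56 = 2·20 + 16; 20 = 1·16 + 4; 16 = 4·4 + 0. gcd = 4; 27 mod 4 = 3. No.

No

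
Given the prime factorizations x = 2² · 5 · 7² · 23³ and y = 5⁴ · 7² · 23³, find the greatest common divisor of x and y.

min exponent per shared prime: 5 · 7² · 23³ = 2980915

2980915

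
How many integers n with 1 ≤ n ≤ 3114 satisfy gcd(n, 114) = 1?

Prime factors of 114: 2, 3, 19. Count integers ≤ 3114 divisible by none of them.
By inclusion–exclusion: 3114 − ⌊3114/2⌋ − ⌊3114/3⌋ − ⌊3114/19⌋ + ⌊3114/6⌋ + ⌊3114/38⌋ + ⌊3114/57⌋ − ⌊3114/114⌋ = 983.

983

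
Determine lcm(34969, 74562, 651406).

10167796254

34969 = 11² · 17²; 74562 = 2 · 3 · 17² · 43; 651406 = 2 · 7² · 17² · 23
lcm takes max exponent of each prime: 2 · 3 · 7² · 11² · 17² · 23 · 43 = 10167796254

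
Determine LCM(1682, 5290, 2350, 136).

71093262200

lcm(1682, 5290) = 1682·5290/gcd = 8897780/2 = 4448890
lcm(4448890, 2350) = 4448890·2350/gcd = 10454891500/10 = 1045489150
lcm(1045489150, 136) = 1045489150·136/gcd = 142186524400/2 = 71093262200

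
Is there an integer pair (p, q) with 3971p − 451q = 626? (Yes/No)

No

gcd(3971, 451): 3971 = 8·451 + 363; 451 = 1·363 + 88; 363 = 4·88 + 11; 88 = 8·11 + 0 → 11
11 does not divide 626, so a solution does not exist.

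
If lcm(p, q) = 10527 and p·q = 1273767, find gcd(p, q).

121

From gcd × lcm = pq: gcd = 1273767 / 10527 = 121.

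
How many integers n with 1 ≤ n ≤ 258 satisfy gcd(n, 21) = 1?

Prime factors of 21: 3, 7. Count integers ≤ 258 divisible by none of them.
By inclusion–exclusion: 258 − ⌊258/3⌋ − ⌊258/7⌋ + ⌊258/21⌋ = 148.

148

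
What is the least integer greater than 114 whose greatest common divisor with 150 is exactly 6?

150 = 6·25. Any k with gcd(k, 150) = 6 is a multiple of 6, say 6s, with s coprime to 25.
Need s > 114/6, so s ≥ 20. First s ≥ 20 with gcd(s, 25) = 1 is s = 21. Thus k = 6·21 = 126.

126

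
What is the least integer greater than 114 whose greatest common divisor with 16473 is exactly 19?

133

16473 = 19·867. Any x with gcd(x, 16473) = 19 is a multiple of 19, say 19s, with s coprime to 867.
Need s > 114/19, so s ≥ 7. First s ≥ 7 with gcd(s, 867) = 1 is s = 7. Thus x = 19·7 = 133.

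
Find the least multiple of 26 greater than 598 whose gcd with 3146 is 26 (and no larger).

gcd(k, 3146) = 26 forces 26 | k; write k = 26s. Then gcd(26s, 26·121) = 26·gcd(s, 121), so need gcd(s, 121) = 1.
26s > 598 gives s ≥ 24. The least s ≥ 24 coprime to 121 is 24, so k = 26·24 = 624.

624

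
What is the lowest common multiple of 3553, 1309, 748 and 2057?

1094324

lcm(3553, 1309) = 3553·1309/gcd = 4650877/187 = 24871
lcm(24871, 748) = 24871·748/gcd = 18603508/187 = 99484
lcm(99484, 2057) = 99484·2057/gcd = 204638588/187 = 1094324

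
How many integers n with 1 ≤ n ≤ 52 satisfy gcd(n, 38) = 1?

25

38 = 2·19. Inclusion–exclusion on these primes:
52 − ⌊52/2⌋ − ⌊52/19⌋ + ⌊52/38⌋ = 25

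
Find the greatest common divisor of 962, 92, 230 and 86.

gcd(962, 92): 962 = 10·92 + 42; 92 = 2·42 + 8; 42 = 5·8 + 2; 8 = 4·2 + 0 → 2
gcd(2, 230): 230 = 115·2 + 0 → 2
gcd(2, 86): 86 = 43·2 + 0 → 2

2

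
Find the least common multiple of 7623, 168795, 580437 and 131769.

lcm(7623, 168795) = 7623·168795/gcd = 1286724285/1089 = 1181565
lcm(1181565, 580437) = 1181565·580437/gcd = 685824043905/1089 = 629774145
lcm(629774145, 131769) = 629774145·131769/gcd = 82984709312505/1089 = 76202671545

76202671545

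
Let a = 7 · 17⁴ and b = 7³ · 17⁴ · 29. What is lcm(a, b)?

max exponent per prime: 7³ · 17⁴ · 29 = 830783387

830783387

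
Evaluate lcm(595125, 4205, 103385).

15515503875

595125 = 3² · 5³ · 23²; 4205 = 5 · 29²; 103385 = 5 · 23 · 29 · 31
lcm takes max exponent of each prime: 3² · 5³ · 23² · 29² · 31 = 15515503875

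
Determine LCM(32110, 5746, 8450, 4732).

38210900

32110 = 2 · 5 · 13² · 19; 5746 = 2 · 13² · 17; 8450 = 2 · 5² · 13²; 4732 = 2² · 7 · 13²
lcm takes max exponent of each prime: 2² · 5² · 7 · 13² · 17 · 19 = 38210900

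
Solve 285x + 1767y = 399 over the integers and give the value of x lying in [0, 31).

20

Euclid: 1767 = 6·285 + 57; 285 = 5·57 + 0 → gcd = 57; 399 = 57·7.
Back-substitution yields 285·(-6) + 1767·(1) = 57, so one solution is x = -6·7 = -42, y = 1·7 = 7.
Solutions in x differ by 1767/57 = 31; the one in [0, 31) is -42 mod 31 = 20.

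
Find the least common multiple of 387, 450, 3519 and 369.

310199850

lcm(387, 450) = 387·450/gcd = 174150/9 = 19350
lcm(19350, 3519) = 19350·3519/gcd = 68092650/9 = 7565850
lcm(7565850, 369) = 7565850·369/gcd = 2791798650/9 = 310199850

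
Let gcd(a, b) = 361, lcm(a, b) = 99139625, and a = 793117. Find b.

45125

Using ab = gcd(a,b)·lcm(a,b) = 361·99139625 = 35789404625, we get b = 35789404625/793117 = 45125.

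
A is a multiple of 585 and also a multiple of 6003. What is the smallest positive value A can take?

390195

gcd first: 6003 = 10·585 + 153; 585 = 3·153 + 126; 153 = 1·126 + 27; 126 = 4·27 + 18; 27 = 1·18 + 9; 18 = 2·9 + 0 → gcd = 9
lcm = 585·6003/gcd = 3511755/9 = 390195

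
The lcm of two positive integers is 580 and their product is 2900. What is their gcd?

5

gcd·lcm = product, so gcd = 2900/580 = 5.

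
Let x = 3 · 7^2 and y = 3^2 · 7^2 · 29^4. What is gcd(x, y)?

147

min exponent per shared prime: 3 · 7^2 = 147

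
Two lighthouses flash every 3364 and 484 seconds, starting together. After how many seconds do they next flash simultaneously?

3364 = 2² · 29²; 484 = 2² · 11²
max exponents: 2² · 11² · 29² = 407044

407044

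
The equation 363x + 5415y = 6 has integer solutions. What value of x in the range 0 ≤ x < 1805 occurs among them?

Reduce mod 5415: 363x ≡ 6 (mod 5415). With g = gcd(363, 5415) = 3 dividing 6, divide through: 121x ≡ 2 (mod 1805).
Since gcd(121, 1805) = 1, x ≡ 2·(121)⁻¹ ≡ 1447 (mod 1805). Smallest non-negative: 1447.

1447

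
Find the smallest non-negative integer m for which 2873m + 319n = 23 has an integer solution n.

171

gcd(2873, 319) = 1 (Euclid: 2873 = 9·319 + 2; 319 = 159·2 + 1; 2 = 2·1 + 0), and 1 | 23.
Extended Euclid: 2873·(-159) + 319·(1432) = 1. Scale by 23: m₀ = -3657.
General solution m = m₀ + 319t; reducing mod 319 gives m = 171 (and n = -1540).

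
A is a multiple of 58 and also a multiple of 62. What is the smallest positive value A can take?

1798

58 = 2 · 29; 62 = 2 · 31
max exponents: 2 · 29 · 31 = 1798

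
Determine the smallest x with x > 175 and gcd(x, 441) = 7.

gcd(x, 441) = 7 forces 7 | x; write x = 7s. Then gcd(7s, 7·63) = 7·gcd(s, 63), so need gcd(s, 63) = 1.
7s > 175 gives s ≥ 26. The least s ≥ 26 coprime to 63 is 26, so x = 7·26 = 182.

182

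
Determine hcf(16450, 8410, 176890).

10

gcd(16450, 8410): 16450 = 1·8410 + 8040; 8410 = 1·8040 + 370; 8040 = 21·370 + 270; 370 = 1·270 + 100; 270 = 2·100 + 70; 100 = 1·70 + 30; 70 = 2·30 + 10; 30 = 3·10 + 0 → 10
gcd(10, 176890): 176890 = 17689·10 + 0 → 10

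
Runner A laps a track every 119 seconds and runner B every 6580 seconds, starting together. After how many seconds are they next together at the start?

111860

gcd first: 6580 = 55·119 + 35; 119 = 3·35 + 14; 35 = 2·14 + 7; 14 = 2·7 + 0 → gcd = 7
lcm = 119·6580/gcd = 783020/7 = 111860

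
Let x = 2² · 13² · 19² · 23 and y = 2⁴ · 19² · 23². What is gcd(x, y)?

33212

min exponent per shared prime: 2² · 19² · 23 = 33212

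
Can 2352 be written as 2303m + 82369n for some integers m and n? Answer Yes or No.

gcd(2303, 82369): 82369 = 35·2303 + 1764; 2303 = 1·1764 + 539; 1764 = 3·539 + 147; 539 = 3·147 + 98; 147 = 1·98 + 49; 98 = 2·49 + 0 → 49
49 divides 2352, so a solution exists.

Yes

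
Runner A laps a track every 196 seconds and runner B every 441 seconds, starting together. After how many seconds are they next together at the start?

196 = 2² · 7²; 441 = 3² · 7²
max exponents: 2² · 3² · 7² = 1764

1764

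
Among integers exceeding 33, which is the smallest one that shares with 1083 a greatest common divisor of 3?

gcd(x, 1083) = 3 forces 3 | x; write x = 3s. Then gcd(3s, 3·361) = 3·gcd(s, 361), so need gcd(s, 361) = 1.
3s > 33 gives s ≥ 12. The least s ≥ 12 coprime to 361 is 12, so x = 3·12 = 36.

36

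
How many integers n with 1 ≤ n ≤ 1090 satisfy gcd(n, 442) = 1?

473

442 = 2·13·17. Inclusion–exclusion on these primes:
1090 − ⌊1090/2⌋ − ⌊1090/13⌋ − ⌊1090/17⌋ + ⌊1090/26⌋ + ⌊1090/34⌋ + ⌊1090/221⌋ − ⌊1090/442⌋ = 473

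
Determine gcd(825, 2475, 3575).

825 = 3 · 5² · 11; 2475 = 3² · 5² · 11; 3575 = 5² · 11 · 13
gcd takes min exponent of each prime: 5² · 11 = 275

275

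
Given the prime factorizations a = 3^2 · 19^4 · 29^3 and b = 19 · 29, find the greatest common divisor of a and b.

min exponent per shared prime: 19 · 29 = 551

551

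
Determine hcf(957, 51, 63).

gcd(957, 51): 957 = 18·51 + 39; 51 = 1·39 + 12; 39 = 3·12 + 3; 12 = 4·3 + 0 → 3
gcd(3, 63): 63 = 21·3 + 0 → 3

3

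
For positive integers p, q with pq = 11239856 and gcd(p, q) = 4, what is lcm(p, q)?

2809964

Since gcd(p,q)·lcm(p,q) = pq, lcm = 11239856/4 = 2809964.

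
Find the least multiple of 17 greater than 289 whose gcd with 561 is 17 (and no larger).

561 = 17·33. Any t with gcd(t, 561) = 17 is a multiple of 17, say 17s, with s coprime to 33.
Need s > 289/17, so s ≥ 18. First s ≥ 18 with gcd(s, 33) = 1 is s = 19. Thus t = 17·19 = 323.

323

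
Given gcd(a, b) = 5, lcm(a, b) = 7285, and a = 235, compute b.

Using ab = gcd(a,b)·lcm(a,b) = 5·7285 = 36425, we get b = 36425/235 = 155.

155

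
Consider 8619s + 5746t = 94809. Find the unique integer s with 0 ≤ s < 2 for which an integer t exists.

1

Euclid: 8619 = 1·5746 + 2873; 5746 = 2·2873 + 0 → gcd = 2873; 94809 = 2873·33.
Back-substitution yields 8619·(1) + 5746·(-1) = 2873, so one solution is s = 1·33 = 33, t = -1·33 = -33.
Solutions in s differ by 5746/2873 = 2; the one in [0, 2) is 33 mod 2 = 1.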